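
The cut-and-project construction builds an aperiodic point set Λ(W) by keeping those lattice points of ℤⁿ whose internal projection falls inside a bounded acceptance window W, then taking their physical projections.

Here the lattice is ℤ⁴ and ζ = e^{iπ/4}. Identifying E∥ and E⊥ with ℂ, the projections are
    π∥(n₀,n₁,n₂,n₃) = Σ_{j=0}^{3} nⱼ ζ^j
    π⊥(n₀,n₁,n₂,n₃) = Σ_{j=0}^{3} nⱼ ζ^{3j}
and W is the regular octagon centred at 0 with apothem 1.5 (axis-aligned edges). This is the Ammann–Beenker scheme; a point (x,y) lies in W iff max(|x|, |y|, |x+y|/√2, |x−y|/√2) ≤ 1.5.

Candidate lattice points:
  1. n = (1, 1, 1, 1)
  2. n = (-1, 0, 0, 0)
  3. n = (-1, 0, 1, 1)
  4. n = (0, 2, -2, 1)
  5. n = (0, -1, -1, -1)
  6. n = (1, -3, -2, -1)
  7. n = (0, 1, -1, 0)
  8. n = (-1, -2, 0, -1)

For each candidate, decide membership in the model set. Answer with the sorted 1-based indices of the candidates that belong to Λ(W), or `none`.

1, 2, 3, 5

Internal map: ζ^{3j} for j=0..3 gives (1,0), (−√2/2,√2/2), (0,−1), (√2/2,√2/2).
#1 (1, 1, 1, 1): internal (1.0000, 0.4142); octagon support 1.0000 vs apothem 1.5 → ∈ W
#2 (-1, 0, 0, 0): internal (-1.0000, 0.0000); octagon support 1.0000 vs apothem 1.5 → ∈ W
#3 (-1, 0, 1, 1): internal (-0.2929, -0.2929); octagon support 0.4142 vs apothem 1.5 → ∈ W
#4 (0, 2, -2, 1): internal (-0.7071, 4.1213); octagon support 4.1213 vs apothem 1.5 → ∉ W
#5 (0, -1, -1, -1): internal (0.0000, -0.4142); octagon support 0.4142 vs apothem 1.5 → ∈ W
#6 (1, -3, -2, -1): internal (2.4142, -0.8284); octagon support 2.4142 vs apothem 1.5 → ∉ W
#7 (0, 1, -1, 0): internal (-0.7071, 1.7071); octagon support 1.7071 vs apothem 1.5 → ∉ W
#8 (-1, -2, 0, -1): internal (-0.2929, -2.1213); octagon support 2.1213 vs apothem 1.5 → ∉ W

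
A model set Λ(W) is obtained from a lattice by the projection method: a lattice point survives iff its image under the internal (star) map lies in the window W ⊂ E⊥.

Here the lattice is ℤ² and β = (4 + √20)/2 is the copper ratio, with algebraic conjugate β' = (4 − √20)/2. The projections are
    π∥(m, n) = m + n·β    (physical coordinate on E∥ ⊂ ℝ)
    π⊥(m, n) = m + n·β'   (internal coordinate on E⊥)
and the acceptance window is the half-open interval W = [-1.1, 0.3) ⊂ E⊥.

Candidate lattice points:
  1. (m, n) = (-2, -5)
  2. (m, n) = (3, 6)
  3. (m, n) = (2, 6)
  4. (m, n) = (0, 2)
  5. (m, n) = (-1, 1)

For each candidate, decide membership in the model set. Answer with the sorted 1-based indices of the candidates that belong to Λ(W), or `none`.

Compute β' = (4−√20)/2 = -0.23607, so π⊥(m,n) = m -0.23607·n.
candidate 1: (m,n)=(-2,-5) → π∥ = -2-5·β ≈ -23.18034, π⊥ = -2-5·β' ≈ -0.81966 ∈ [-1.1, 0.3) ⇒ IN Λ
candidate 2: (m,n)=(3,6) → π∥ = 3+6·β ≈ 28.41641, π⊥ = 3+6·β' ≈ 1.58359 ∉ [-1.1, 0.3) ⇒ out
candidate 3: (m,n)=(2,6) → π∥ = 2+6·β ≈ 27.41641, π⊥ = 2+6·β' ≈ 0.58359 ∉ [-1.1, 0.3) ⇒ out
candidate 4: (m,n)=(0,2) → π∥ = 0+2·β ≈ 8.47214, π⊥ = 0+2·β' ≈ -0.47214 ∈ [-1.1, 0.3) ⇒ IN Λ
candidate 5: (m,n)=(-1,1) → π∥ = -1+1·β ≈ 3.23607, π⊥ = -1+1·β' ≈ -1.23607 ∉ [-1.1, 0.3) ⇒ out

1, 4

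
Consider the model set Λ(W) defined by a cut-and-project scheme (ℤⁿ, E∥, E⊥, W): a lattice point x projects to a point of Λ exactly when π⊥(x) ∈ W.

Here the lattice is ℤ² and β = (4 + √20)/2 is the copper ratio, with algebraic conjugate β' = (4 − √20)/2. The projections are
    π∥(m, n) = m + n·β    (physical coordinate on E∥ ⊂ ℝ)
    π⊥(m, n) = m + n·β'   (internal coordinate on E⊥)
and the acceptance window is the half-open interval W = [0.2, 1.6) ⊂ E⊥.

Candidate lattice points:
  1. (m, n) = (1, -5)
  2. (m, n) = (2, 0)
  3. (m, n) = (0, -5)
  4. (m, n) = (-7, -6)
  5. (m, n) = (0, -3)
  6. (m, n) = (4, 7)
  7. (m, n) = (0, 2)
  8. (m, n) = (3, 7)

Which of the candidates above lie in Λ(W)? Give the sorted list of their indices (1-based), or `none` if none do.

3, 5, 8

Numerically β ≈ 4.2361 and β' = −1/β ≈ -0.2361.
[1] lift (1,-5): star map gives 2.1803; window check 0.2 ≤ 2.1803 < 1.6 is false → out
[2] lift (2,0): star map gives 2.0000; window check 0.2 ≤ 2.0000 < 1.6 is false → out
[3] lift (0,-5): star map gives 1.1803; window check 0.2 ≤ 1.1803 < 1.6 is true → IN Λ
[4] lift (-7,-6): star map gives -5.5836; window check 0.2 ≤ -5.5836 < 1.6 is false → out
[5] lift (0,-3): star map gives 0.7082; window check 0.2 ≤ 0.7082 < 1.6 is true → IN Λ
[6] lift (4,7): star map gives 2.3475; window check 0.2 ≤ 2.3475 < 1.6 is false → out
[7] lift (0,2): star map gives -0.4721; window check 0.2 ≤ -0.4721 < 1.6 is false → out
[8] lift (3,7): star map gives 1.3475; window check 0.2 ≤ 1.3475 < 1.6 is true → IN Λ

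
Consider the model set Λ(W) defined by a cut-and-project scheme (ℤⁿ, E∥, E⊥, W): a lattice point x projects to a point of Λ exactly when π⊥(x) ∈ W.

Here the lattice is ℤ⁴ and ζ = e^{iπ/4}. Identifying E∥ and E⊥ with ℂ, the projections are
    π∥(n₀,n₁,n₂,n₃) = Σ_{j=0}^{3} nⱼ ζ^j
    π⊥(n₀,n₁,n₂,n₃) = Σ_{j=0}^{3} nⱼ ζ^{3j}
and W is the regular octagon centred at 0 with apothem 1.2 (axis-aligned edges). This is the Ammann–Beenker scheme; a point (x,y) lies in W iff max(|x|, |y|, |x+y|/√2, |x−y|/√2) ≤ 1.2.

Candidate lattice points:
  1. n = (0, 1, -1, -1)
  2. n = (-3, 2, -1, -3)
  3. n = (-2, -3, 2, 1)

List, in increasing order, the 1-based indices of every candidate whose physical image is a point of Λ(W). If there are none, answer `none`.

none

π⊥(n) = n₀ + n₁ζ³ + n₂ζ⁶ + n₃ζ⁹ where ζ = e^{iπ/4}.
#1 (0, 1, -1, -1): internal (-1.4142, 1.0000); octagon support 1.7071 vs apothem 1.2 → ∉ W
#2 (-3, 2, -1, -3): internal (-6.5355, 0.2929); octagon support 6.5355 vs apothem 1.2 → ∉ W
#3 (-2, -3, 2, 1): internal (0.8284, -3.4142); octagon support 3.4142 vs apothem 1.2 → ∉ W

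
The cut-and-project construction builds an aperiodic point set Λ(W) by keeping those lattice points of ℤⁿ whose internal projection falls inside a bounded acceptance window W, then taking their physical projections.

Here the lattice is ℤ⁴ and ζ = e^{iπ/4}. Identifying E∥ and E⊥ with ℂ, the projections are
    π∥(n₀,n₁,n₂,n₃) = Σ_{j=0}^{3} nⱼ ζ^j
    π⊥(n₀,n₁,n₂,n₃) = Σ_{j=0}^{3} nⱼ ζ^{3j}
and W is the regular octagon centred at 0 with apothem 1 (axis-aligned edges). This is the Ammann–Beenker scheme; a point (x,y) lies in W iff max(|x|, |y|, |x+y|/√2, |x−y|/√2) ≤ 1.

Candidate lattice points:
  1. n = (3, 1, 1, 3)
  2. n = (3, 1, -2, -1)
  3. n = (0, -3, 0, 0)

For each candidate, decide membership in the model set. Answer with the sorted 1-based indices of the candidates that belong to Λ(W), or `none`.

Internal map: ζ^{3j} for j=0..3 gives (1,0), (−√2/2,√2/2), (0,−1), (√2/2,√2/2).
candidate 1: n = (3, 1, 1, 3) → π⊥ ≈ (+4.4142, +1.8284); max(|x|,|y|,|x±y|/√2) = 4.4142 > 1 ⇒ ∉ W
candidate 2: n = (3, 1, -2, -1) → π⊥ ≈ (+1.5858, +2.0000); max(|x|,|y|,|x±y|/√2) = 2.5355 > 1 ⇒ ∉ W
candidate 3: n = (0, -3, 0, 0) → π⊥ ≈ (+2.1213, -2.1213); max(|x|,|y|,|x±y|/√2) = 3.0000 > 1 ⇒ ∉ W

none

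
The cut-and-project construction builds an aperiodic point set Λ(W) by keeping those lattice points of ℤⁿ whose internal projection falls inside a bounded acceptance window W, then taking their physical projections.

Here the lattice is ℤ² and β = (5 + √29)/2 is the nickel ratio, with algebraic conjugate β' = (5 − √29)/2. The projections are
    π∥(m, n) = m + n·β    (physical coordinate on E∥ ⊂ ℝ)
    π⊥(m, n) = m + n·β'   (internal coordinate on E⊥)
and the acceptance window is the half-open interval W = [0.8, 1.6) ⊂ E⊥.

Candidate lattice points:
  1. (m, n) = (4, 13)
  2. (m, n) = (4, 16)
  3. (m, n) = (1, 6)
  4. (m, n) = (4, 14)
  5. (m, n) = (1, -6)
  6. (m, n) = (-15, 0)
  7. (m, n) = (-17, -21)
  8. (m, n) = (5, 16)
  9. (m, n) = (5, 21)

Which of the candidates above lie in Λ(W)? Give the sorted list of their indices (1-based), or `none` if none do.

Numerically β ≈ 5.19258 and β' = −1/β ≈ -0.19258.
#1 (4,13): internal coord 4 + (13)·β' = +1.49643; +1.49643 ∈ [0.8, 1.6) → IN Λ
#2 (4,16): internal coord 4 + (16)·β' = +0.91868; +0.91868 ∈ [0.8, 1.6) → IN Λ
#3 (1,6): internal coord 1 + (6)·β' = -0.15549; -0.15549 ∉ [0.8, 1.6) → out
#4 (4,14): internal coord 4 + (14)·β' = +1.30385; +1.30385 ∈ [0.8, 1.6) → IN Λ
#5 (1,-6): internal coord 1 + (-6)·β' = +2.15549; +2.15549 ∉ [0.8, 1.6) → out
#6 (-15,0): internal coord -15 + (0)·β' = -15.00000; -15.00000 ∉ [0.8, 1.6) → out
#7 (-17,-21): internal coord -17 + (-21)·β' = -12.95577; -12.95577 ∉ [0.8, 1.6) → out
#8 (5,16): internal coord 5 + (16)·β' = +1.91868; +1.91868 ∉ [0.8, 1.6) → out
#9 (5,21): internal coord 5 + (21)·β' = +0.95577; +0.95577 ∈ [0.8, 1.6) → IN Λ

1, 2, 4, 9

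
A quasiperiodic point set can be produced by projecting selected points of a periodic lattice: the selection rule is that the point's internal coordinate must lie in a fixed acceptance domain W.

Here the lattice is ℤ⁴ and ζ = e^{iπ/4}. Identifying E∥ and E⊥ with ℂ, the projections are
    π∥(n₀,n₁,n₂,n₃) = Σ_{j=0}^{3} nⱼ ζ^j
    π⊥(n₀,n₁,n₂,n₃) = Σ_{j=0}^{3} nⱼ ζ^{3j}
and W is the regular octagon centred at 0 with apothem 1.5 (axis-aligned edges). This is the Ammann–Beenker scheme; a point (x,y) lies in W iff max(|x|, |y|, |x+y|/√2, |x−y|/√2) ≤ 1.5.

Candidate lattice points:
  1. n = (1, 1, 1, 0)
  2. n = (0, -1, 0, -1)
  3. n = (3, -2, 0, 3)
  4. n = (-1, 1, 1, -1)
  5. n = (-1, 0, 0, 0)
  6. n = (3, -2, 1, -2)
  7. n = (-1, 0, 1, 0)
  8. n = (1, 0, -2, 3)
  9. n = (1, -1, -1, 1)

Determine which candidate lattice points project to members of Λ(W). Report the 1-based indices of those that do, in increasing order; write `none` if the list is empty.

π⊥(n) = n₀ + n₁ζ³ + n₂ζ⁶ + n₃ζ⁹ where ζ = e^{iπ/4}.
candidate 1: n = (1, 1, 1, 0) → π⊥ ≈ (+0.29289, -0.29289); max(|x|,|y|,|x±y|/√2) = 0.41421 ≤ 1.5 ⇒ ∈ W
candidate 2: n = (0, -1, 0, -1) → π⊥ ≈ (+0.00000, -1.41421); max(|x|,|y|,|x±y|/√2) = 1.41421 ≤ 1.5 ⇒ ∈ W
candidate 3: n = (3, -2, 0, 3) → π⊥ ≈ (+6.53553, +0.70711); max(|x|,|y|,|x±y|/√2) = 6.53553 > 1.5 ⇒ ∉ W
candidate 4: n = (-1, 1, 1, -1) → π⊥ ≈ (-2.41421, -1.00000); max(|x|,|y|,|x±y|/√2) = 2.41421 > 1.5 ⇒ ∉ W
candidate 5: n = (-1, 0, 0, 0) → π⊥ ≈ (-1.00000, +0.00000); max(|x|,|y|,|x±y|/√2) = 1.00000 ≤ 1.5 ⇒ ∈ W
candidate 6: n = (3, -2, 1, -2) → π⊥ ≈ (+3.00000, -3.82843); max(|x|,|y|,|x±y|/√2) = 4.82843 > 1.5 ⇒ ∉ W
candidate 7: n = (-1, 0, 1, 0) → π⊥ ≈ (-1.00000, -1.00000); max(|x|,|y|,|x±y|/√2) = 1.41421 ≤ 1.5 ⇒ ∈ W
candidate 8: n = (1, 0, -2, 3) → π⊥ ≈ (+3.12132, +4.12132); max(|x|,|y|,|x±y|/√2) = 5.12132 > 1.5 ⇒ ∉ W
candidate 9: n = (1, -1, -1, 1) → π⊥ ≈ (+2.41421, +1.00000); max(|x|,|y|,|x±y|/√2) = 2.41421 > 1.5 ⇒ ∉ W

1, 2, 5, 7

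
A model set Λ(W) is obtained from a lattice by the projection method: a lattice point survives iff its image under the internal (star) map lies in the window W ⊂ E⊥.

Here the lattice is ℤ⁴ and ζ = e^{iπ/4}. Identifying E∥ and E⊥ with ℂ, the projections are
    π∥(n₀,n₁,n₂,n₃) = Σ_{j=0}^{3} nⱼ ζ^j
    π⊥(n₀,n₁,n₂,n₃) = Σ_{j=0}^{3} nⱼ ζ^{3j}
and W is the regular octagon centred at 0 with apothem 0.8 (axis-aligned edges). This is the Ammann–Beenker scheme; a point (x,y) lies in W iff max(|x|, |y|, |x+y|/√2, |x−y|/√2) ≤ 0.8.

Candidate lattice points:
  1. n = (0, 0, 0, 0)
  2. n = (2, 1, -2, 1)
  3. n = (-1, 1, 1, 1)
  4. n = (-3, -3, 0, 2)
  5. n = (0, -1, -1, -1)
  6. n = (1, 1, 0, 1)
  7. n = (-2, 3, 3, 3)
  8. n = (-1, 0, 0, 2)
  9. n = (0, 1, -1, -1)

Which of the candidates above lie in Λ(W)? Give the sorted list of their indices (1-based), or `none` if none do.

π⊥(n) = n₀ + n₁ζ³ + n₂ζ⁶ + n₃ζ⁹ where ζ = e^{iπ/4}.
candidate 1: n = (0, 0, 0, 0) → π⊥ ≈ (+0.0000, +0.0000); max(|x|,|y|,|x±y|/√2) = 0.0000 ≤ 0.8 ⇒ ∈ W
candidate 2: n = (2, 1, -2, 1) → π⊥ ≈ (+2.0000, +3.4142); max(|x|,|y|,|x±y|/√2) = 3.8284 > 0.8 ⇒ ∉ W
candidate 3: n = (-1, 1, 1, 1) → π⊥ ≈ (-1.0000, +0.4142); max(|x|,|y|,|x±y|/√2) = 1.0000 > 0.8 ⇒ ∉ W
candidate 4: n = (-3, -3, 0, 2) → π⊥ ≈ (+0.5355, -0.7071); max(|x|,|y|,|x±y|/√2) = 0.8787 > 0.8 ⇒ ∉ W
candidate 5: n = (0, -1, -1, -1) → π⊥ ≈ (+0.0000, -0.4142); max(|x|,|y|,|x±y|/√2) = 0.4142 ≤ 0.8 ⇒ ∈ W
candidate 6: n = (1, 1, 0, 1) → π⊥ ≈ (+1.0000, +1.4142); max(|x|,|y|,|x±y|/√2) = 1.7071 > 0.8 ⇒ ∉ W
candidate 7: n = (-2, 3, 3, 3) → π⊥ ≈ (-2.0000, +1.2426); max(|x|,|y|,|x±y|/√2) = 2.2929 > 0.8 ⇒ ∉ W
candidate 8: n = (-1, 0, 0, 2) → π⊥ ≈ (+0.4142, +1.4142); max(|x|,|y|,|x±y|/√2) = 1.4142 > 0.8 ⇒ ∉ W
candidate 9: n = (0, 1, -1, -1) → π⊥ ≈ (-1.4142, +1.0000); max(|x|,|y|,|x±y|/√2) = 1.7071 > 0.8 ⇒ ∉ W

1, 5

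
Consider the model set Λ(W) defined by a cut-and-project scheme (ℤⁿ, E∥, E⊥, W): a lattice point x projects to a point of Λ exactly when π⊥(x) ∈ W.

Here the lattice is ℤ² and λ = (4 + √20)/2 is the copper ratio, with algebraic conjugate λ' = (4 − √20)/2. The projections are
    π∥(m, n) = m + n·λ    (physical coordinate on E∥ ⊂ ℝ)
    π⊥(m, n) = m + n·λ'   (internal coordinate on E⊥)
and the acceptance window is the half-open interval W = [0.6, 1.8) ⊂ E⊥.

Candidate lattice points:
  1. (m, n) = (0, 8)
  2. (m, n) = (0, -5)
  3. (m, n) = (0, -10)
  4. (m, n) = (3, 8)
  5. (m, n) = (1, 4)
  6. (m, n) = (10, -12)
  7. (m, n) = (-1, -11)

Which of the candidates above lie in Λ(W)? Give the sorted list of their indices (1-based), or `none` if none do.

2, 4, 7

λ' = (4−√20)/2 ≈ -0.236068.
candidate 1: (m,n)=(0,8) → π∥ = 0+8·λ ≈ 33.888544, π⊥ = 0+8·λ' ≈ -1.888544 ∉ [0.6, 1.8) ⇒ out
candidate 2: (m,n)=(0,-5) → π∥ = 0-5·λ ≈ -21.180340, π⊥ = 0-5·λ' ≈ 1.180340 ∈ [0.6, 1.8) ⇒ IN Λ
candidate 3: (m,n)=(0,-10) → π∥ = 0-10·λ ≈ -42.360680, π⊥ = 0-10·λ' ≈ 2.360680 ∉ [0.6, 1.8) ⇒ out
candidate 4: (m,n)=(3,8) → π∥ = 3+8·λ ≈ 36.888544, π⊥ = 3+8·λ' ≈ 1.111456 ∈ [0.6, 1.8) ⇒ IN Λ
candidate 5: (m,n)=(1,4) → π∥ = 1+4·λ ≈ 17.944272, π⊥ = 1+4·λ' ≈ 0.055728 ∉ [0.6, 1.8) ⇒ out
candidate 6: (m,n)=(10,-12) → π∥ = 10-12·λ ≈ -40.832816, π⊥ = 10-12·λ' ≈ 12.832816 ∉ [0.6, 1.8) ⇒ out
candidate 7: (m,n)=(-1,-11) → π∥ = -1-11·λ ≈ -47.596748, π⊥ = -1-11·λ' ≈ 1.596748 ∈ [0.6, 1.8) ⇒ IN Λ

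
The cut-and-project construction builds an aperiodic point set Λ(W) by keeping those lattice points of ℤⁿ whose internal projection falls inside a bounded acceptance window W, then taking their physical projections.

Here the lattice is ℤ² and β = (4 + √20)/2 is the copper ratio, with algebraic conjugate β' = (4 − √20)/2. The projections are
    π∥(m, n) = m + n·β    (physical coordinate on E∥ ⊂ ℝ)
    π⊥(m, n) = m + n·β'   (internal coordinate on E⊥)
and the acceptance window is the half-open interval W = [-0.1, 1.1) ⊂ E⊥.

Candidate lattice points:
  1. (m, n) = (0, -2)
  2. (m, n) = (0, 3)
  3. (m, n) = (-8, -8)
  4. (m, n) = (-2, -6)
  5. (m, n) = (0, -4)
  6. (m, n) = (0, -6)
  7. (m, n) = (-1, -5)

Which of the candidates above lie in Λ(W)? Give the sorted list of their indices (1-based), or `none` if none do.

β' = (4−√20)/2 ≈ -0.236068.
candidate 1: (m,n)=(0,-2) → π∥ = 0-2·β ≈ -8.472136, π⊥ = 0-2·β' ≈ 0.472136 ∈ [-0.1, 1.1) ⇒ IN Λ
candidate 2: (m,n)=(0,3) → π∥ = 0+3·β ≈ 12.708204, π⊥ = 0+3·β' ≈ -0.708204 ∉ [-0.1, 1.1) ⇒ out
candidate 3: (m,n)=(-8,-8) → π∥ = -8-8·β ≈ -41.888544, π⊥ = -8-8·β' ≈ -6.111456 ∉ [-0.1, 1.1) ⇒ out
candidate 4: (m,n)=(-2,-6) → π∥ = -2-6·β ≈ -27.416408, π⊥ = -2-6·β' ≈ -0.583592 ∉ [-0.1, 1.1) ⇒ out
candidate 5: (m,n)=(0,-4) → π∥ = 0-4·β ≈ -16.944272, π⊥ = 0-4·β' ≈ 0.944272 ∈ [-0.1, 1.1) ⇒ IN Λ
candidate 6: (m,n)=(0,-6) → π∥ = 0-6·β ≈ -25.416408, π⊥ = 0-6·β' ≈ 1.416408 ∉ [-0.1, 1.1) ⇒ out
candidate 7: (m,n)=(-1,-5) → π∥ = -1-5·β ≈ -22.180340, π⊥ = -1-5·β' ≈ 0.180340 ∈ [-0.1, 1.1) ⇒ IN Λ

1, 5, 7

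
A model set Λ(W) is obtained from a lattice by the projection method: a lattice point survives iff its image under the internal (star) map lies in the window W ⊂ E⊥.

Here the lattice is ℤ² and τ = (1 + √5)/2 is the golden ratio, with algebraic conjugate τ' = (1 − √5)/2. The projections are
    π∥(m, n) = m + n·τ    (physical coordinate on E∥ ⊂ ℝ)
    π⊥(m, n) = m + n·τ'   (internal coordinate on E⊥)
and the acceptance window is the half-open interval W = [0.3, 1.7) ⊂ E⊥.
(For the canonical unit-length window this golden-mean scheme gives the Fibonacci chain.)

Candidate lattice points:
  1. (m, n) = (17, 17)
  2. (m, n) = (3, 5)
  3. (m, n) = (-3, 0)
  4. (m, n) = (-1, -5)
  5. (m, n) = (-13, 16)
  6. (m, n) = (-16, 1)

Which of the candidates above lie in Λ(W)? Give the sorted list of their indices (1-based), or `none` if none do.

τ' = (1−√5)/2 ≈ -0.6180.
candidate 1: (m,n)=(17,17) → π∥ = 17+17·τ ≈ 44.5066, π⊥ = 17+17·τ' ≈ 6.4934 ∉ [0.3, 1.7) ⇒ out
candidate 2: (m,n)=(3,5) → π∥ = 3+5·τ ≈ 11.0902, π⊥ = 3+5·τ' ≈ -0.0902 ∉ [0.3, 1.7) ⇒ out
candidate 3: (m,n)=(-3,0) → π∥ = -3+0·τ ≈ -3.0000, π⊥ = -3+0·τ' ≈ -3.0000 ∉ [0.3, 1.7) ⇒ out
candidate 4: (m,n)=(-1,-5) → π∥ = -1-5·τ ≈ -9.0902, π⊥ = -1-5·τ' ≈ 2.0902 ∉ [0.3, 1.7) ⇒ out
candidate 5: (m,n)=(-13,16) → π∥ = -13+16·τ ≈ 12.8885, π⊥ = -13+16·τ' ≈ -22.8885 ∉ [0.3, 1.7) ⇒ out
candidate 6: (m,n)=(-16,1) → π∥ = -16+1·τ ≈ -14.3820, π⊥ = -16+1·τ' ≈ -16.6180 ∉ [0.3, 1.7) ⇒ out

none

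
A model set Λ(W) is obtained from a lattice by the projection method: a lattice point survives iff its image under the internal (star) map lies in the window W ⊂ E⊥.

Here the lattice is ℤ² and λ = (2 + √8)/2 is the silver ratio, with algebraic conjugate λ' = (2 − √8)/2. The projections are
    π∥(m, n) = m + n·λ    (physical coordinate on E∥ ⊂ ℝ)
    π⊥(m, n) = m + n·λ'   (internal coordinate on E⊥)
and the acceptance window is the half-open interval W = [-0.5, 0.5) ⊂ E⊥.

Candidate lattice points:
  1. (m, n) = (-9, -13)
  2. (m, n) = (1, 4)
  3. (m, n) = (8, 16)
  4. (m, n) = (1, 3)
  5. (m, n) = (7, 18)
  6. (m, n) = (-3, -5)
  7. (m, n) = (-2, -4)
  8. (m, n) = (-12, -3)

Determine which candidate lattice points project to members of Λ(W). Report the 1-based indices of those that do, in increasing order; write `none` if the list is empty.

4, 5, 7

Numerically λ ≈ 2.414214 and λ' = −1/λ ≈ -0.414214.
[1] lift (-9,-13): star map gives -3.615224; window check -0.5 ≤ -3.615224 < 0.5 is false → out
[2] lift (1,4): star map gives -0.656854; window check -0.5 ≤ -0.656854 < 0.5 is false → out
[3] lift (8,16): star map gives 1.372583; window check -0.5 ≤ 1.372583 < 0.5 is false → out
[4] lift (1,3): star map gives -0.242641; window check -0.5 ≤ -0.242641 < 0.5 is true → IN Λ
[5] lift (7,18): star map gives -0.455844; window check -0.5 ≤ -0.455844 < 0.5 is true → IN Λ
[6] lift (-3,-5): star map gives -0.928932; window check -0.5 ≤ -0.928932 < 0.5 is false → out
[7] lift (-2,-4): star map gives -0.343146; window check -0.5 ≤ -0.343146 < 0.5 is true → IN Λ
[8] lift (-12,-3): star map gives -10.757359; window check -0.5 ≤ -10.757359 < 0.5 is false → out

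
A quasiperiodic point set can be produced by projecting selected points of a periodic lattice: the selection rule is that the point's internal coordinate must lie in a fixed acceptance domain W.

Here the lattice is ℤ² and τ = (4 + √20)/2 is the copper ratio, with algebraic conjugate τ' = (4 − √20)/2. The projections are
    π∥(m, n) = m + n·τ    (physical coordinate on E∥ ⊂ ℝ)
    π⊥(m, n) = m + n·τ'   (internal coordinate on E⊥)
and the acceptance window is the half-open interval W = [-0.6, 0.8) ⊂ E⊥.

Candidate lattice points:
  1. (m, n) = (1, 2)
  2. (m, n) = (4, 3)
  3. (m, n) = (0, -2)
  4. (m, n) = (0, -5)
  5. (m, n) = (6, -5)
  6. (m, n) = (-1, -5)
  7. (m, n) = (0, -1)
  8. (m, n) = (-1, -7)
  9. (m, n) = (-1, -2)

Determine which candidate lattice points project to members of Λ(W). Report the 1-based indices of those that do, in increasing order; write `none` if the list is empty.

1, 3, 6, 7, 8, 9

τ' = (4−√20)/2 ≈ -0.23607.
candidate 1: (m,n)=(1,2) → π∥ = 1+2·τ ≈ 9.47214, π⊥ = 1+2·τ' ≈ 0.52786 ∈ [-0.6, 0.8) ⇒ IN Λ
candidate 2: (m,n)=(4,3) → π∥ = 4+3·τ ≈ 16.70820, π⊥ = 4+3·τ' ≈ 3.29180 ∉ [-0.6, 0.8) ⇒ out
candidate 3: (m,n)=(0,-2) → π∥ = 0-2·τ ≈ -8.47214, π⊥ = 0-2·τ' ≈ 0.47214 ∈ [-0.6, 0.8) ⇒ IN Λ
candidate 4: (m,n)=(0,-5) → π∥ = 0-5·τ ≈ -21.18034, π⊥ = 0-5·τ' ≈ 1.18034 ∉ [-0.6, 0.8) ⇒ out
candidate 5: (m,n)=(6,-5) → π∥ = 6-5·τ ≈ -15.18034, π⊥ = 6-5·τ' ≈ 7.18034 ∉ [-0.6, 0.8) ⇒ out
candidate 6: (m,n)=(-1,-5) → π∥ = -1-5·τ ≈ -22.18034, π⊥ = -1-5·τ' ≈ 0.18034 ∈ [-0.6, 0.8) ⇒ IN Λ
candidate 7: (m,n)=(0,-1) → π∥ = 0-1·τ ≈ -4.23607, π⊥ = 0-1·τ' ≈ 0.23607 ∈ [-0.6, 0.8) ⇒ IN Λ
candidate 8: (m,n)=(-1,-7) → π∥ = -1-7·τ ≈ -30.65248, π⊥ = -1-7·τ' ≈ 0.65248 ∈ [-0.6, 0.8) ⇒ IN Λ
candidate 9: (m,n)=(-1,-2) → π∥ = -1-2·τ ≈ -9.47214, π⊥ = -1-2·τ' ≈ -0.52786 ∈ [-0.6, 0.8) ⇒ IN Λ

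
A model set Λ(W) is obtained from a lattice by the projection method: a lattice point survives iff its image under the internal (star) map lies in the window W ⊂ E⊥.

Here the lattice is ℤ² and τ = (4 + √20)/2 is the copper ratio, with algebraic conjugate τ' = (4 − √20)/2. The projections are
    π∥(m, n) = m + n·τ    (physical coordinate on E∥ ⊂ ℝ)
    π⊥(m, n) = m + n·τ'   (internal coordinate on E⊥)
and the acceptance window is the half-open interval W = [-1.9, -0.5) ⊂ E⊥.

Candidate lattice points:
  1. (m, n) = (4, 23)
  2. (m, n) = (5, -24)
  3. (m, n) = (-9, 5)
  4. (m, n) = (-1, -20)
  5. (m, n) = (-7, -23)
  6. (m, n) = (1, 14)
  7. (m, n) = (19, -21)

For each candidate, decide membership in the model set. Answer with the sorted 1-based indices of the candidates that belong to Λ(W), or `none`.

Compute τ' = (4−√20)/2 = -0.236068, so π⊥(m,n) = m -0.236068·n.
[1] lift (4,23): star map gives -1.429563; window check -1.9 ≤ -1.429563 < -0.5 is true → IN Λ
[2] lift (5,-24): star map gives 10.665631; window check -1.9 ≤ 10.665631 < -0.5 is false → out
[3] lift (-9,5): star map gives -10.180340; window check -1.9 ≤ -10.180340 < -0.5 is false → out
[4] lift (-1,-20): star map gives 3.721360; window check -1.9 ≤ 3.721360 < -0.5 is false → out
[5] lift (-7,-23): star map gives -1.570437; window check -1.9 ≤ -1.570437 < -0.5 is true → IN Λ
[6] lift (1,14): star map gives -2.304952; window check -1.9 ≤ -2.304952 < -0.5 is false → out
[7] lift (19,-21): star map gives 23.957428; window check -1.9 ≤ 23.957428 < -0.5 is false → out

1, 5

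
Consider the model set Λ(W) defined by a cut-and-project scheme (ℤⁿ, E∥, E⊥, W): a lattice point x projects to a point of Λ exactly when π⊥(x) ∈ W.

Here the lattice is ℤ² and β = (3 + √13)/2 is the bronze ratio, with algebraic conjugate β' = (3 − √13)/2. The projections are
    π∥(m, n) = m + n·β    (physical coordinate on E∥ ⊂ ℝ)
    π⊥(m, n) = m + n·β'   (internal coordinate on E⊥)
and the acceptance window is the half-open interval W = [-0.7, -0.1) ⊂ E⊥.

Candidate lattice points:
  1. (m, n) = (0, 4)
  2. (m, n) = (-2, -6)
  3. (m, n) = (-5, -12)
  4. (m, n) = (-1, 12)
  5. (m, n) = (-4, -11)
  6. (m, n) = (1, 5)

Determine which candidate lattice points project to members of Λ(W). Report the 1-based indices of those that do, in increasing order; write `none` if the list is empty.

Compute β' = (3−√13)/2 = -0.3028, so π⊥(m,n) = m -0.3028·n.
#1 (0,4): internal coord 0 + (4)·β' = -1.2111; -1.2111 ∉ [-0.7, -0.1) → out
#2 (-2,-6): internal coord -2 + (-6)·β' = -0.1833; -0.1833 ∈ [-0.7, -0.1) → IN Λ
#3 (-5,-12): internal coord -5 + (-12)·β' = -1.3667; -1.3667 ∉ [-0.7, -0.1) → out
#4 (-1,12): internal coord -1 + (12)·β' = -4.6333; -4.6333 ∉ [-0.7, -0.1) → out
#5 (-4,-11): internal coord -4 + (-11)·β' = -0.6695; -0.6695 ∈ [-0.7, -0.1) → IN Λ
#6 (1,5): internal coord 1 + (5)·β' = -0.5139; -0.5139 ∈ [-0.7, -0.1) → IN Λ

2, 5, 6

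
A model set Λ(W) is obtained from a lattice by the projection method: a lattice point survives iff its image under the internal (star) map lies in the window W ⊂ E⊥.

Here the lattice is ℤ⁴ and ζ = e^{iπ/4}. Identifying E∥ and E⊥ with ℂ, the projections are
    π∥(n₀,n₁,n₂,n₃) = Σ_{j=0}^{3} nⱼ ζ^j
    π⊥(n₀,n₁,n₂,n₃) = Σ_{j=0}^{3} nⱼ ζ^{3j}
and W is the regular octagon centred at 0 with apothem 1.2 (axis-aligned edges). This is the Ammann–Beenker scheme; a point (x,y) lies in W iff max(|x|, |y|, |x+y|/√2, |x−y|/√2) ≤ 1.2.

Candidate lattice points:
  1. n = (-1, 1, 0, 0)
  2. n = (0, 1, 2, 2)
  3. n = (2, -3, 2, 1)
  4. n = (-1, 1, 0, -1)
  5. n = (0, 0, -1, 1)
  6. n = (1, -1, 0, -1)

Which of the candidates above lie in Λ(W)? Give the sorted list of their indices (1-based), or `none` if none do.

With ζ = e^{iπ/4} the internal vectors are ζ^0,ζ^3,ζ^6,ζ^9.
candidate 1: n = (-1, 1, 0, 0) → π⊥ ≈ (-1.7071, +0.7071); max(|x|,|y|,|x±y|/√2) = 1.7071 > 1.2 ⇒ ∉ W
candidate 2: n = (0, 1, 2, 2) → π⊥ ≈ (+0.7071, +0.1213); max(|x|,|y|,|x±y|/√2) = 0.7071 ≤ 1.2 ⇒ ∈ W
candidate 3: n = (2, -3, 2, 1) → π⊥ ≈ (+4.8284, -3.4142); max(|x|,|y|,|x±y|/√2) = 5.8284 > 1.2 ⇒ ∉ W
candidate 4: n = (-1, 1, 0, -1) → π⊥ ≈ (-2.4142, +0.0000); max(|x|,|y|,|x±y|/√2) = 2.4142 > 1.2 ⇒ ∉ W
candidate 5: n = (0, 0, -1, 1) → π⊥ ≈ (+0.7071, +1.7071); max(|x|,|y|,|x±y|/√2) = 1.7071 > 1.2 ⇒ ∉ W
candidate 6: n = (1, -1, 0, -1) → π⊥ ≈ (+1.0000, -1.4142); max(|x|,|y|,|x±y|/√2) = 1.7071 > 1.2 ⇒ ∉ W

2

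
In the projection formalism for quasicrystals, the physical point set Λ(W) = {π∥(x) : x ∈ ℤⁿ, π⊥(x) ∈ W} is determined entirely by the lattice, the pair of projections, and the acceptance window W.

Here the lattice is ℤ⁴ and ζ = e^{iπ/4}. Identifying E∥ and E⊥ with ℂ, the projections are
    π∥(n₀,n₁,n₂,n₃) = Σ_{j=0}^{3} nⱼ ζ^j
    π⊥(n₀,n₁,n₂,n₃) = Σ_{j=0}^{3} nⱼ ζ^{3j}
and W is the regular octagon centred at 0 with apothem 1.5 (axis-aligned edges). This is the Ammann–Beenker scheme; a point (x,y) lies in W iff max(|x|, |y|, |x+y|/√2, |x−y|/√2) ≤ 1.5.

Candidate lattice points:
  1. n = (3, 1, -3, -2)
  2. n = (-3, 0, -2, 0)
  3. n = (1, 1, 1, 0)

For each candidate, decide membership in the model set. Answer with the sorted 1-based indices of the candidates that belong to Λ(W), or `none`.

3

With ζ = e^{iπ/4} the internal vectors are ζ^0,ζ^3,ζ^6,ζ^9.
#1 (3, 1, -3, -2): internal (0.87868, 2.29289); octagon support 2.29289 vs apothem 1.5 → ∉ W
#2 (-3, 0, -2, 0): internal (-3.00000, 2.00000); octagon support 3.53553 vs apothem 1.5 → ∉ W
#3 (1, 1, 1, 0): internal (0.29289, -0.29289); octagon support 0.41421 vs apothem 1.5 → ∈ W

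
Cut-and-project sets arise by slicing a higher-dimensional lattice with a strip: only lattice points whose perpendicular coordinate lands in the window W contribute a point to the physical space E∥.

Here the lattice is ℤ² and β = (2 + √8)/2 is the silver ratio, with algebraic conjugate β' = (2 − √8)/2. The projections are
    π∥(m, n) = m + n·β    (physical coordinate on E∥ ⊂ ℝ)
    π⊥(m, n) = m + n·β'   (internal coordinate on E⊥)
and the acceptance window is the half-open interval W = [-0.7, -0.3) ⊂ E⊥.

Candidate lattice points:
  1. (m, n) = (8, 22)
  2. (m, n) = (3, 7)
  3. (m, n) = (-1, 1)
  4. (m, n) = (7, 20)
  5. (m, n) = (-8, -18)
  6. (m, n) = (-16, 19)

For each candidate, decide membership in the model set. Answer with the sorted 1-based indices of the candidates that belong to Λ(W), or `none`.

5

β' = (2−√8)/2 ≈ -0.41421.
#1 (8,22): internal coord 8 + (22)·β' = -1.11270; -1.11270 ∉ [-0.7, -0.3) → out
#2 (3,7): internal coord 3 + (7)·β' = +0.10051; +0.10051 ∉ [-0.7, -0.3) → out
#3 (-1,1): internal coord -1 + (1)·β' = -1.41421; -1.41421 ∉ [-0.7, -0.3) → out
#4 (7,20): internal coord 7 + (20)·β' = -1.28427; -1.28427 ∉ [-0.7, -0.3) → out
#5 (-8,-18): internal coord -8 + (-18)·β' = -0.54416; -0.54416 ∈ [-0.7, -0.3) → IN Λ
#6 (-16,19): internal coord -16 + (19)·β' = -23.87006; -23.87006 ∉ [-0.7, -0.3) → out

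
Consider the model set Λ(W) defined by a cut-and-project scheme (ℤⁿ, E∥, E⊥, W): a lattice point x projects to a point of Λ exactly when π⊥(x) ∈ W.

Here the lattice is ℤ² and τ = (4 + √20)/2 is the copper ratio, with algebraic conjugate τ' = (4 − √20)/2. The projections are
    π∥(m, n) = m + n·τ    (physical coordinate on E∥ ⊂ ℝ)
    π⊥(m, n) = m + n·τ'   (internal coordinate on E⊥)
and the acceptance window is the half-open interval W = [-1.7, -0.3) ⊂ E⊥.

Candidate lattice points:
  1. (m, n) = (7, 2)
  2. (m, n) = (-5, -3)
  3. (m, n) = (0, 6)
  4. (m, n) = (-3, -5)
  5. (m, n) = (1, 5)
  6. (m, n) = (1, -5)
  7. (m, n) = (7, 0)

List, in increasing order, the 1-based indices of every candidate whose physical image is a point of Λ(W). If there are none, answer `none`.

Compute τ' = (4−√20)/2 = -0.236068, so π⊥(m,n) = m -0.236068·n.
#1 (7,2): internal coord 7 + (2)·τ' = +6.527864; +6.527864 ∉ [-1.7, -0.3) → out
#2 (-5,-3): internal coord -5 + (-3)·τ' = -4.291796; -4.291796 ∉ [-1.7, -0.3) → out
#3 (0,6): internal coord 0 + (6)·τ' = -1.416408; -1.416408 ∈ [-1.7, -0.3) → IN Λ
#4 (-3,-5): internal coord -3 + (-5)·τ' = -1.819660; -1.819660 ∉ [-1.7, -0.3) → out
#5 (1,5): internal coord 1 + (5)·τ' = -0.180340; -0.180340 ∉ [-1.7, -0.3) → out
#6 (1,-5): internal coord 1 + (-5)·τ' = +2.180340; +2.180340 ∉ [-1.7, -0.3) → out
#7 (7,0): internal coord 7 + (0)·τ' = +7.000000; +7.000000 ∉ [-1.7, -0.3) → out

3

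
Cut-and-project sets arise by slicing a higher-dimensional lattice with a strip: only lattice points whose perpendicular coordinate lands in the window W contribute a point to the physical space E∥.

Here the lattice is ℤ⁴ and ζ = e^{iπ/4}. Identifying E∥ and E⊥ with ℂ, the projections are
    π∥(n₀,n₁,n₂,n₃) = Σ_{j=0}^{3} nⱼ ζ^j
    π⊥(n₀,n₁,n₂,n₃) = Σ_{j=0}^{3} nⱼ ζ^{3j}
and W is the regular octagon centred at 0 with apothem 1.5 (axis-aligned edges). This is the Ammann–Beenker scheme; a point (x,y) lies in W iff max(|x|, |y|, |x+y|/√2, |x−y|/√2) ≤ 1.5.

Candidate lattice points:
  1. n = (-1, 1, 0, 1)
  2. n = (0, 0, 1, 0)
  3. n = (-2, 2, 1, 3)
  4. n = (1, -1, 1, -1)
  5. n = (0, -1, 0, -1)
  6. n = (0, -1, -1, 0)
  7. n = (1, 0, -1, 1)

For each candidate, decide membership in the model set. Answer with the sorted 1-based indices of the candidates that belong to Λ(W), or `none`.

2, 5, 6

Internal map: ζ^{3j} for j=0..3 gives (1,0), (−√2/2,√2/2), (0,−1), (√2/2,√2/2).
candidate 1: n = (-1, 1, 0, 1) → π⊥ ≈ (-1.00000, +1.41421); max(|x|,|y|,|x±y|/√2) = 1.70711 > 1.5 ⇒ ∉ W
candidate 2: n = (0, 0, 1, 0) → π⊥ ≈ (+0.00000, -1.00000); max(|x|,|y|,|x±y|/√2) = 1.00000 ≤ 1.5 ⇒ ∈ W
candidate 3: n = (-2, 2, 1, 3) → π⊥ ≈ (-1.29289, +2.53553); max(|x|,|y|,|x±y|/√2) = 2.70711 > 1.5 ⇒ ∉ W
candidate 4: n = (1, -1, 1, -1) → π⊥ ≈ (+1.00000, -2.41421); max(|x|,|y|,|x±y|/√2) = 2.41421 > 1.5 ⇒ ∉ W
candidate 5: n = (0, -1, 0, -1) → π⊥ ≈ (+0.00000, -1.41421); max(|x|,|y|,|x±y|/√2) = 1.41421 ≤ 1.5 ⇒ ∈ W
candidate 6: n = (0, -1, -1, 0) → π⊥ ≈ (+0.70711, +0.29289); max(|x|,|y|,|x±y|/√2) = 0.70711 ≤ 1.5 ⇒ ∈ W
candidate 7: n = (1, 0, -1, 1) → π⊥ ≈ (+1.70711, +1.70711); max(|x|,|y|,|x±y|/√2) = 2.41421 > 1.5 ⇒ ∉ W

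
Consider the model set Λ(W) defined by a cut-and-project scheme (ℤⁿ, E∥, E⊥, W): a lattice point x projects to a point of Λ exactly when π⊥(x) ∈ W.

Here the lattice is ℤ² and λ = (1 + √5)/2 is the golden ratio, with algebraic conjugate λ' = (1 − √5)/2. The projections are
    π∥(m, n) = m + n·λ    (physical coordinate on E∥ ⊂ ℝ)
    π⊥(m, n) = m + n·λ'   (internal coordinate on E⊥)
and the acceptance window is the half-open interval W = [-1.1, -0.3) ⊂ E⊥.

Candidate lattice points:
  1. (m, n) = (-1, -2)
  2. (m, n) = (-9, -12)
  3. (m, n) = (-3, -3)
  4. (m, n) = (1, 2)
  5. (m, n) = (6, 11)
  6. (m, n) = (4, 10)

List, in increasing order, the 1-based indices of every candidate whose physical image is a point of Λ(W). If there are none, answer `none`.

5

Compute λ' = (1−√5)/2 = -0.618034, so π⊥(m,n) = m -0.618034·n.
#1 (-1,-2): internal coord -1 + (-2)·λ' = +0.236068; +0.236068 ∉ [-1.1, -0.3) → out
#2 (-9,-12): internal coord -9 + (-12)·λ' = -1.583592; -1.583592 ∉ [-1.1, -0.3) → out
#3 (-3,-3): internal coord -3 + (-3)·λ' = -1.145898; -1.145898 ∉ [-1.1, -0.3) → out
#4 (1,2): internal coord 1 + (2)·λ' = -0.236068; -0.236068 ∉ [-1.1, -0.3) → out
#5 (6,11): internal coord 6 + (11)·λ' = -0.798374; -0.798374 ∈ [-1.1, -0.3) → IN Λ
#6 (4,10): internal coord 4 + (10)·λ' = -2.180340; -2.180340 ∉ [-1.1, -0.3) → out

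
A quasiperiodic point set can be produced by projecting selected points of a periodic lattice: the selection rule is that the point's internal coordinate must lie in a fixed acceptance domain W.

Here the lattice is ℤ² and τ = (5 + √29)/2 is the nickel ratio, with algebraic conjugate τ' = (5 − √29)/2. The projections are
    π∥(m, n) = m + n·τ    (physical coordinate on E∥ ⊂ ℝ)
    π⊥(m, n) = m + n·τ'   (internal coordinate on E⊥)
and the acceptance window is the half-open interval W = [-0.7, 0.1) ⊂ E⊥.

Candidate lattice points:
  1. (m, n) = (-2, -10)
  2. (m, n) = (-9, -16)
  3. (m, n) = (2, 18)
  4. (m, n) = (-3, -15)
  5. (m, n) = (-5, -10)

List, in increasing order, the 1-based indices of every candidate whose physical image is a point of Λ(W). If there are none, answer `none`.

Compute τ' = (5−√29)/2 = -0.1926, so π⊥(m,n) = m -0.1926·n.
candidate 1: (m,n)=(-2,-10) → π∥ = -2-10·τ ≈ -53.9258, π⊥ = -2-10·τ' ≈ -0.0742 ∈ [-0.7, 0.1) ⇒ IN Λ
candidate 2: (m,n)=(-9,-16) → π∥ = -9-16·τ ≈ -92.0813, π⊥ = -9-16·τ' ≈ -5.9187 ∉ [-0.7, 0.1) ⇒ out
candidate 3: (m,n)=(2,18) → π∥ = 2+18·τ ≈ 95.4665, π⊥ = 2+18·τ' ≈ -1.4665 ∉ [-0.7, 0.1) ⇒ out
candidate 4: (m,n)=(-3,-15) → π∥ = -3-15·τ ≈ -80.8887, π⊥ = -3-15·τ' ≈ -0.1113 ∈ [-0.7, 0.1) ⇒ IN Λ
candidate 5: (m,n)=(-5,-10) → π∥ = -5-10·τ ≈ -56.9258, π⊥ = -5-10·τ' ≈ -3.0742 ∉ [-0.7, 0.1) ⇒ out

1, 4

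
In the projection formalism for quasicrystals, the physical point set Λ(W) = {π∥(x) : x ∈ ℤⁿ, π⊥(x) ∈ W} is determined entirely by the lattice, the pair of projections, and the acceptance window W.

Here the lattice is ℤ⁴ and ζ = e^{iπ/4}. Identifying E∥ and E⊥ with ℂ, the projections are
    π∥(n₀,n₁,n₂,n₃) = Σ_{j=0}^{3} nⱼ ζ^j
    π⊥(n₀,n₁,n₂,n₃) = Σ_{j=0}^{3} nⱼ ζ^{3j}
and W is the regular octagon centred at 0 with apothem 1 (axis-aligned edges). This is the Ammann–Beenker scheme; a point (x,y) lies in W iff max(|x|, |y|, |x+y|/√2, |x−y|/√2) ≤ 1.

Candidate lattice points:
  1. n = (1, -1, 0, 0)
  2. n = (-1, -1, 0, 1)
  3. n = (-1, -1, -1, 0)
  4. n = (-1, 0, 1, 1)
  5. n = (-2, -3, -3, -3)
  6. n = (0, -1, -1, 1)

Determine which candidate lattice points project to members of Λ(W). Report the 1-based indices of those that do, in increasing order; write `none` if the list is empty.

2, 3, 4

π⊥(n) = n₀ + n₁ζ³ + n₂ζ⁶ + n₃ζ⁹ where ζ = e^{iπ/4}.
candidate 1: n = (1, -1, 0, 0) → π⊥ ≈ (+1.707107, -0.707107); max(|x|,|y|,|x±y|/√2) = 1.707107 > 1 ⇒ ∉ W
candidate 2: n = (-1, -1, 0, 1) → π⊥ ≈ (+0.414214, +0.000000); max(|x|,|y|,|x±y|/√2) = 0.414214 ≤ 1 ⇒ ∈ W
candidate 3: n = (-1, -1, -1, 0) → π⊥ ≈ (-0.292893, +0.292893); max(|x|,|y|,|x±y|/√2) = 0.414214 ≤ 1 ⇒ ∈ W
candidate 4: n = (-1, 0, 1, 1) → π⊥ ≈ (-0.292893, -0.292893); max(|x|,|y|,|x±y|/√2) = 0.414214 ≤ 1 ⇒ ∈ W
candidate 5: n = (-2, -3, -3, -3) → π⊥ ≈ (-2.000000, -1.242641); max(|x|,|y|,|x±y|/√2) = 2.292893 > 1 ⇒ ∉ W
candidate 6: n = (0, -1, -1, 1) → π⊥ ≈ (+1.414214, +1.000000); max(|x|,|y|,|x±y|/√2) = 1.707107 > 1 ⇒ ∉ W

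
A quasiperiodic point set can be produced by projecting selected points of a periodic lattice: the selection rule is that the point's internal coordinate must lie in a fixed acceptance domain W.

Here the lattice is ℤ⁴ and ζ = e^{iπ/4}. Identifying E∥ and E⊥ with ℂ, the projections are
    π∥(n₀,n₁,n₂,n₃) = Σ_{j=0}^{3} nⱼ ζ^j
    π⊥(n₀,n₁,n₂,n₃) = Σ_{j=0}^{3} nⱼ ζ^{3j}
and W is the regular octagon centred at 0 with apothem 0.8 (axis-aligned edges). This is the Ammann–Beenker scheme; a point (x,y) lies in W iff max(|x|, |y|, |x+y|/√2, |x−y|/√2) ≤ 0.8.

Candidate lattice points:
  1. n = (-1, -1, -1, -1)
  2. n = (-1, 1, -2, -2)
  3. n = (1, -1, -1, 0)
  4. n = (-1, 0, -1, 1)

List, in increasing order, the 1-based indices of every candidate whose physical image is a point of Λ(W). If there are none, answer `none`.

none

Internal map: ζ^{3j} for j=0..3 gives (1,0), (−√2/2,√2/2), (0,−1), (√2/2,√2/2).
#1 (-1, -1, -1, -1): internal (-1.00000, -0.41421); octagon support 1.00000 vs apothem 0.8 → ∉ W
#2 (-1, 1, -2, -2): internal (-3.12132, 1.29289); octagon support 3.12132 vs apothem 0.8 → ∉ W
#3 (1, -1, -1, 0): internal (1.70711, 0.29289); octagon support 1.70711 vs apothem 0.8 → ∉ W
#4 (-1, 0, -1, 1): internal (-0.29289, 1.70711); octagon support 1.70711 vs apothem 0.8 → ∉ W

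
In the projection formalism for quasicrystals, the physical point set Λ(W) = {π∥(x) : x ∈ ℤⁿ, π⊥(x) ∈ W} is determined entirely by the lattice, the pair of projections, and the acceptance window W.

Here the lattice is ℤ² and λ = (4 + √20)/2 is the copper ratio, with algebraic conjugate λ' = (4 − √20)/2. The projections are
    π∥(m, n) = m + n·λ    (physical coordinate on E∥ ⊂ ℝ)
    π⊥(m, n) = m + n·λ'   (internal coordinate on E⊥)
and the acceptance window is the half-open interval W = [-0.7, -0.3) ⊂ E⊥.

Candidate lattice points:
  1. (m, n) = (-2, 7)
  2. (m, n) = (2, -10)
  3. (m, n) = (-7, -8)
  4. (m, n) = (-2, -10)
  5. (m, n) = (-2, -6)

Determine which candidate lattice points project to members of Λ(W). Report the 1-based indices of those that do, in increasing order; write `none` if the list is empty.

Numerically λ ≈ 4.236068 and λ' = −1/λ ≈ -0.236068.
[1] lift (-2,7): star map gives -3.652476; window check -0.7 ≤ -3.652476 < -0.3 is false → out
[2] lift (2,-10): star map gives 4.360680; window check -0.7 ≤ 4.360680 < -0.3 is false → out
[3] lift (-7,-8): star map gives -5.111456; window check -0.7 ≤ -5.111456 < -0.3 is false → out
[4] lift (-2,-10): star map gives 0.360680; window check -0.7 ≤ 0.360680 < -0.3 is false → out
[5] lift (-2,-6): star map gives -0.583592; window check -0.7 ≤ -0.583592 < -0.3 is true → IN Λ

5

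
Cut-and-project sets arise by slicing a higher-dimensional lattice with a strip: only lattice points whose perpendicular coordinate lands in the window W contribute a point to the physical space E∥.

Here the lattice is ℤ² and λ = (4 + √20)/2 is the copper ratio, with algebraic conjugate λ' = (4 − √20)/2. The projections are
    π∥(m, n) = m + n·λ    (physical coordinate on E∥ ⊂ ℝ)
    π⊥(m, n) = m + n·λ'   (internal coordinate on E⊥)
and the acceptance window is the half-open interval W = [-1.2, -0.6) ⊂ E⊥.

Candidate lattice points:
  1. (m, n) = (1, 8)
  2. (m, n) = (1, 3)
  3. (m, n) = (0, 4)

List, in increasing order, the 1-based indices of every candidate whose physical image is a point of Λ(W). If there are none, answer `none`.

1, 3

λ' = (4−√20)/2 ≈ -0.23607.
[1] lift (1,8): star map gives -0.88854; window check -1.2 ≤ -0.88854 < -0.6 is true → IN Λ
[2] lift (1,3): star map gives 0.29180; window check -1.2 ≤ 0.29180 < -0.6 is false → out
[3] lift (0,4): star map gives -0.94427; window check -1.2 ≤ -0.94427 < -0.6 is true → IN Λ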